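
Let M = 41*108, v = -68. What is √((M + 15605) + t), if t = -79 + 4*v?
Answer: √19682 ≈ 140.29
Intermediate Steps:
M = 4428
t = -351 (t = -79 + 4*(-68) = -79 - 272 = -351)
√((M + 15605) + t) = √((4428 + 15605) - 351) = √(20033 - 351) = √19682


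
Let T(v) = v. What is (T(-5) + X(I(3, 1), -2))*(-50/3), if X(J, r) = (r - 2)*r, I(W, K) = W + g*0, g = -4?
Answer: -50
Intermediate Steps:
I(W, K) = W (I(W, K) = W - 4*0 = W + 0 = W)
X(J, r) = r*(-2 + r) (X(J, r) = (-2 + r)*r = r*(-2 + r))
(T(-5) + X(I(3, 1), -2))*(-50/3) = (-5 - 2*(-2 - 2))*(-50/3) = (-5 - 2*(-4))*(-50*1/3) = (-5 + 8)*(-50/3) = 3*(-50/3) = -50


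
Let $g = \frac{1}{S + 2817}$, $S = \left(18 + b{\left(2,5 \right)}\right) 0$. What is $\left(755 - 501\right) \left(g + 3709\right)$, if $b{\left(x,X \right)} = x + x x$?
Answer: $\frac{2653856516}{2817} \approx 9.4209 \cdot 10^{5}$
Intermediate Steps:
$b{\left(x,X \right)} = x + x^{2}$
$S = 0$ ($S = \left(18 + 2 \left(1 + 2\right)\right) 0 = \left(18 + 2 \cdot 3\right) 0 = \left(18 + 6\right) 0 = 24 \cdot 0 = 0$)
$g = \frac{1}{2817}$ ($g = \frac{1}{0 + 2817} = \frac{1}{2817} \approx 0.00035499$)
$\left(755 - 501\right) \left(g + 3709\right) = \left(755 - 501\right) \left(\frac{1}{2817} + 3709\right) = \left(755 + \left(-618 + 117\right)\right) \frac{10448254}{2817} = \left(755 - 501\right) \frac{10448254}{2817} = 254 \cdot \frac{10448254}{2817} = \frac{2653856516}{2817}$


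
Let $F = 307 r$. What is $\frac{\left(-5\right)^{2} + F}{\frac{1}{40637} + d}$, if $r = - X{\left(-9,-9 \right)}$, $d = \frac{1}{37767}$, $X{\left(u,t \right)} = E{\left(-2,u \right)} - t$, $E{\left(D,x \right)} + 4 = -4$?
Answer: $- \frac{216397998639}{39202} \approx -5.5201 \cdot 10^{6}$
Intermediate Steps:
$E{\left(D,x \right)} = -8$ ($E{\left(D,x \right)} = -4 - 4 = -8$)
$X{\left(u,t \right)} = -8 - t$
$d = \frac{1}{37767} \approx 2.6478 \cdot 10^{-5}$
$r = -1$ ($r = - (-8 - -9) = - (-8 + 9) = \left(-1\right) 1 = -1$)
$F = -307$ ($F = 307 \left(-1\right) = -307$)
$\frac{\left(-5\right)^{2} + F}{\frac{1}{40637} + d} = \frac{\left(-5\right)^{2} - 307}{\frac{1}{40637} + \frac{1}{37767}} = \frac{25 - 307}{\frac{1}{40637} + \frac{1}{37767}} = - \frac{282}{\frac{78404}{1534737579}} = \left(-282\right) \frac{1534737579}{78404} = - \frac{216397998639}{39202}$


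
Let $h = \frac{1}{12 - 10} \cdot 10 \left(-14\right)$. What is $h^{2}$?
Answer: $4900$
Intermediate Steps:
$h = -70$ ($h = \frac{1}{2} \cdot 10 \left(-14\right) = 5 \left(-14\right) = -70$)
$h^{2} = \left(-70\right)^{2} = 4900$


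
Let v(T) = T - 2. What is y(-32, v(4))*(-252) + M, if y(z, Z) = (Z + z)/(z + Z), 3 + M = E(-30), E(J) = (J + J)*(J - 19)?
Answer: 2685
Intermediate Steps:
v(T) = -2 + T
E(J) = 2*J*(-19 + J) (E(J) = (2*J)*(-19 + J) = 2*J*(-19 + J))
M = 2937 (M = -3 + 2*(-30)*(-19 - 30) = -3 + 2*(-30)*(-49) = -3 + 2940 = 2937)
y(z, Z) = 1 (y(z, Z) = (Z + z)/(Z + z) = 1)
y(-32, v(4))*(-252) + M = 1*(-252) + 2937 = -252 + 2937 = 2685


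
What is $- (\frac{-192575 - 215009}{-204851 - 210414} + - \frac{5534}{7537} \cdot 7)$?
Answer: $\frac{13014574962}{3129852305} \approx 4.1582$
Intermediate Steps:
$- (\frac{-192575 - 215009}{-204851 - 210414} + - \frac{5534}{7537} \cdot 7) = - (- \frac{407584}{-415265} + \left(-5534\right) \frac{1}{7537} \cdot 7) = - (\left(-407584\right) \left(- \frac{1}{415265}\right) - \frac{38738}{7537}) = - (\frac{407584}{415265} - \frac{38738}{7537}) = \left(-1\right) \left(- \frac{13014574962}{3129852305}\right) = \frac{13014574962}{3129852305}$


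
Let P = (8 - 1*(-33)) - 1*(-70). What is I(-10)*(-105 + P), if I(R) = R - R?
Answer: 0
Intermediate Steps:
P = 111 (P = (8 + 33) + 70 = 41 + 70 = 111)
I(R) = 0
I(-10)*(-105 + P) = 0*(-105 + 111) = 0*6 = 0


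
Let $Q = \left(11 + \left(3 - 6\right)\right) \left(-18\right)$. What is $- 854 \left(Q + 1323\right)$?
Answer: $-1006866$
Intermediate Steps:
$Q = -144$ ($Q = \left(11 + \left(3 - 6\right)\right) \left(-18\right) = \left(11 - 3\right) \left(-18\right) = 8 \left(-18\right) = -144$)
$- 854 \left(Q + 1323\right) = - 854 \left(-144 + 1323\right) = \left(-854\right) 1179 = -1006866$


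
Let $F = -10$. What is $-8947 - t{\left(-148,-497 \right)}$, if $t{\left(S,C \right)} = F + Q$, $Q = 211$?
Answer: $-9148$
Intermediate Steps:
$t{\left(S,C \right)} = 201$ ($t{\left(S,C \right)} = -10 + 211 = 201$)
$-8947 - t{\left(-148,-497 \right)} = -8947 - 201 = -9148$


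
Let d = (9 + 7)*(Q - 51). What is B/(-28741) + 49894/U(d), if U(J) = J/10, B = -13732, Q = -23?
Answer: -3580943963/8507336 ≈ -420.92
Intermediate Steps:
d = -1184 (d = (9 + 7)*(-23 - 51) = 16*(-74) = -1184)
U(J) = J/10 (U(J) = J*(1/10) = J/10)
B/(-28741) + 49894/U(d) = -13732/(-28741) + 49894/(((1/10)*(-1184))) = -13732*(-1/28741) + 49894/(-592/5) = 13732/28741 + 49894*(-5/592) = 13732/28741 - 124735/296 = -3580943963/8507336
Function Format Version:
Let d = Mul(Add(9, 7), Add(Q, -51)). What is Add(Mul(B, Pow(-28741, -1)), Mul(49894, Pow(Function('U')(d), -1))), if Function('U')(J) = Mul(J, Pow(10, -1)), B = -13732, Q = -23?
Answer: Rational(-3580943963, 8507336) ≈ -420.92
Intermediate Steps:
d = -1184 (d = Mul(Add(9, 7), Add(-23, -51)) = Mul(16, -74) = -1184)
Function('U')(J) = Mul(Rational(1, 10), J) (Function('U')(J) = Mul(J, Rational(1, 10)) = Mul(Rational(1, 10), J))
Add(Mul(B, Pow(-28741, -1)), Mul(49894, Pow(Function('U')(d), -1))) = Add(Mul(-13732, Pow(-28741, -1)), Mul(49894, Pow(Mul(Rational(1, 10), -1184), -1))) = Add(Mul(-13732, Rational(-1, 28741)), Mul(49894, Pow(Rational(-592, 5), -1))) = Add(Rational(13732, 28741), Mul(49894, Rational(-5, 592))) = Add(Rational(13732, 28741), Rational(-124735, 296)) = Rational(-3580943963, 8507336)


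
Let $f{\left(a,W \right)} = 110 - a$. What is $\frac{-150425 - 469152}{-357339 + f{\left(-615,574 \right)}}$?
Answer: $\frac{619577}{356614} \approx 1.7374$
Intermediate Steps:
$\frac{-150425 - 469152}{-357339 + f{\left(-615,574 \right)}} = \frac{-150425 - 469152}{-357339 + \left(110 - -615\right)} = - \frac{619577}{-357339 + \left(110 + 615\right)} = - \frac{619577}{-357339 + 725} = - \frac{619577}{-356614} = \left(-619577\right) \left(- \frac{1}{356614}\right) = \frac{619577}{356614}$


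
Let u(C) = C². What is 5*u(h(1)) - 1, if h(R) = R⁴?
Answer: 4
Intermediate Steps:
5*u(h(1)) - 1 = 5*(1⁴)² - 1 = 5*1² - 1 = 5*1 - 1 = 5 - 1 = 4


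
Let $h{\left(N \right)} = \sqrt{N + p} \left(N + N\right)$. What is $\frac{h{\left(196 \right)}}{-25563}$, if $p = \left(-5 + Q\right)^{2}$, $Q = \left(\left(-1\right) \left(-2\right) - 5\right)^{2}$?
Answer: $- \frac{784 \sqrt{53}}{25563} \approx -0.22328$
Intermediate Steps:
$Q = 9$ ($Q = \left(2 - 5\right)^{2} = \left(-3\right)^{2} = 9$)
$p = 16$ ($p = \left(-5 + 9\right)^{2} = 4^{2} = 16$)
$h{\left(N \right)} = 2 N \sqrt{16 + N}$ ($h{\left(N \right)} = \sqrt{N + 16} \left(N + N\right) = \sqrt{16 + N} 2 N = 2 N \sqrt{16 + N}$)
$\frac{h{\left(196 \right)}}{-25563} = \frac{2 \cdot 196 \sqrt{16 + 196}}{-25563} = 2 \cdot 196 \sqrt{212} \left(- \frac{1}{25563}\right) = 2 \cdot 196 \cdot 2 \sqrt{53} \left(- \frac{1}{25563}\right) = 784 \sqrt{53} \left(- \frac{1}{25563}\right) = - \frac{784 \sqrt{53}}{25563}$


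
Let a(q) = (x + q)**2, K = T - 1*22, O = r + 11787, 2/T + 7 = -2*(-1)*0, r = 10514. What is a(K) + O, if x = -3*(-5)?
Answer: 1095350/49 ≈ 22354.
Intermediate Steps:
T = -2/7 (T = 2/(-7 - 2*(-1)*0) = 2/(-7 + 2*0) = 2/(-7 + 0) = 2/(-7) = 2*(-1/7) = -2/7 ≈ -0.28571)
O = 22301 (O = 10514 + 11787 = 22301)
x = 15
K = -156/7 (K = -2/7 - 1*22 = -2/7 - 22 = -156/7 ≈ -22.286)
a(q) = (15 + q)**2
a(K) + O = (15 - 156/7)**2 + 22301 = (-51/7)**2 + 22301 = 2601/49 + 22301 = 1095350/49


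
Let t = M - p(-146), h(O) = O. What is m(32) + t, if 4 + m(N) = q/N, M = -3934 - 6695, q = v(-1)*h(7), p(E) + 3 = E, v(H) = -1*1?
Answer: -335495/32 ≈ -10484.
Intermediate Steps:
v(H) = -1
p(E) = -3 + E
q = -7 (q = -1*7 = -7)
M = -10629
m(N) = -4 - 7/N
t = -10480 (t = -10629 - (-3 - 146) = -10629 - 1*(-149) = -10629 + 149 = -10480)
m(32) + t = (-4 - 7/32) - 10480 = -135/32 - 10480 = -335495/32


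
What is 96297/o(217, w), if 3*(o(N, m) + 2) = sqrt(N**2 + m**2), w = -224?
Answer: 1733346/97229 + 2022237*sqrt(1985)/97229 ≈ 944.48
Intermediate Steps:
o(N, m) = -2 + sqrt(N**2 + m**2)/3
96297/o(217, w) = 96297/(-2 + sqrt(217**2 + (-224)**2)/3) = 96297/(-2 + sqrt(47089 + 50176)/3) = 96297/(-2 + sqrt(97265)/3) = 96297/(-2 + (7*sqrt(1985))/3) = 96297/(-2 + 7*sqrt(1985)/3)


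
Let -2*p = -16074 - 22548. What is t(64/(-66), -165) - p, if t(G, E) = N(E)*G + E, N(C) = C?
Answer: -19316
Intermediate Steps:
t(G, E) = E + E*G (t(G, E) = E*G + E = E + E*G)
p = 19311 (p = -(-16074 - 22548)/2 = -½*(-38622) = 19311)
t(64/(-66), -165) - p = -165*(1 + 64/(-66)) - 1*19311 = -165*(1 + 64*(-1/66)) - 19311 = -165*(1 - 32/33) - 19311 = -165*1/33 - 19311 = -5 - 19311 = -19316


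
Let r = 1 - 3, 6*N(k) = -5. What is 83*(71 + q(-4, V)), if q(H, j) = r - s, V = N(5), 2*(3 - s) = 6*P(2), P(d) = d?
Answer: 5976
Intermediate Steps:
N(k) = -⅚ (N(k) = (⅙)*(-5) = -⅚)
s = -3 (s = 3 - 3*2 = 3 - ½*12 = 3 - 6 = -3)
V = -⅚ ≈ -0.83333
r = -2
q(H, j) = 1 (q(H, j) = -2 - 1*(-3) = -2 + 3 = 1)
83*(71 + q(-4, V)) = 83*(71 + 1) = 83*72 = 5976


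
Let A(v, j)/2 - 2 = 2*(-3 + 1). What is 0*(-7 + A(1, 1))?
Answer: 0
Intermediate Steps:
A(v, j) = -4 (A(v, j) = 4 + 2*(2*(-3 + 1)) = 4 + 2*(2*(-2)) = 4 + 2*(-4) = 4 - 8 = -4)
0*(-7 + A(1, 1)) = 0*(-7 - 4) = 0*(-11) = 0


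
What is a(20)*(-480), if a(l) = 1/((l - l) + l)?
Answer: -24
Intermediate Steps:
a(l) = 1/l (a(l) = 1/(0 + l) = 1/l)
a(20)*(-480) = -480/20 = (1/20)*(-480) = -24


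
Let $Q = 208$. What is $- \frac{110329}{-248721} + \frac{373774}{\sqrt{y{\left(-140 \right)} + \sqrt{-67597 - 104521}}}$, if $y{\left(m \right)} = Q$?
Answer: $\frac{110329}{248721} + \frac{373774}{\sqrt{208 + i \sqrt{172118}}} \approx 14764.0 - 9113.6 i$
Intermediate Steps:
$y{\left(m \right)} = 208$
$- \frac{110329}{-248721} + \frac{373774}{\sqrt{y{\left(-140 \right)} + \sqrt{-67597 - 104521}}} = - \frac{110329}{-248721} + \frac{373774}{\sqrt{208 + \sqrt{-67597 - 104521}}} = \left(-110329\right) \left(- \frac{1}{248721}\right) + \frac{373774}{\sqrt{208 + \sqrt{-172118}}} = \frac{110329}{248721} + \frac{373774}{\sqrt{208 + i \sqrt{172118}}}$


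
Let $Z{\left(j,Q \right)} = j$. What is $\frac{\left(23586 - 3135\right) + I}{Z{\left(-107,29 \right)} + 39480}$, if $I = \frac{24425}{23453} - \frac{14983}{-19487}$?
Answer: $\frac{9347519489835}{17994587500903} \approx 0.51946$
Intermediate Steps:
$I = \frac{827366274}{457028611}$ ($I = 24425 \cdot \frac{1}{23453} - - \frac{14983}{19487} = \frac{24425}{23453} + \frac{14983}{19487} = \frac{827366274}{457028611} \approx 1.8103$)
$\frac{\left(23586 - 3135\right) + I}{Z{\left(-107,29 \right)} + 39480} = \frac{\left(23586 - 3135\right) + \frac{827366274}{457028611}}{-107 + 39480} = \frac{20451 + \frac{827366274}{457028611}}{39373} = \frac{9347519489835}{457028611} \cdot \frac{1}{39373} = \frac{9347519489835}{17994587500903}$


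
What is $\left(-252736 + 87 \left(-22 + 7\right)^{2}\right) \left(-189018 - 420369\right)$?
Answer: $142085282307$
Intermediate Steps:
$\left(-252736 + 87 \left(-22 + 7\right)^{2}\right) \left(-189018 - 420369\right) = \left(-252736 + 87 \left(-15\right)^{2}\right) \left(-609387\right) = \left(-252736 + 87 \cdot 225\right) \left(-609387\right) = \left(-252736 + 19575\right) \left(-609387\right) = \left(-233161\right) \left(-609387\right) = 142085282307$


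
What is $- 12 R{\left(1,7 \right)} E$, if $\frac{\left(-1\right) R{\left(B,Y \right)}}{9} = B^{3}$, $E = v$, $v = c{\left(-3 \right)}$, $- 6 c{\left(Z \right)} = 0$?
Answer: $0$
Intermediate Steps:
$c{\left(Z \right)} = 0$ ($c{\left(Z \right)} = \left(- \frac{1}{6}\right) 0 = 0$)
$v = 0$
$E = 0$
$R{\left(B,Y \right)} = - 9 B^{3}$
$- 12 R{\left(1,7 \right)} E = - 12 \left(- 9 \cdot 1^{3}\right) 0 = - 12 \left(\left(-9\right) 1\right) 0 = \left(-12\right) \left(-9\right) 0 = 108 \cdot 0 = 0$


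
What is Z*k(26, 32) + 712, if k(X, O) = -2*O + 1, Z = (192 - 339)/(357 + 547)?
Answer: 652909/904 ≈ 722.24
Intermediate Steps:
Z = -147/904 ≈ -0.16261
k(X, O) = 1 - 2*O
Z*k(26, 32) + 712 = -147*(1 - 2*32)/904 + 712 = -147*(1 - 64)/904 + 712 = -147/904*(-63) + 712 = 9261/904 + 712 = 652909/904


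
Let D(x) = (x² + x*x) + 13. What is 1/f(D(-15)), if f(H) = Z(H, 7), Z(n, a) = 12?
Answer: 1/12 ≈ 0.083333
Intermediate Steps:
D(x) = 13 + 2*x² (D(x) = (x² + x²) + 13 = 2*x² + 13 = 13 + 2*x²)
f(H) = 12
1/f(D(-15)) = 1/12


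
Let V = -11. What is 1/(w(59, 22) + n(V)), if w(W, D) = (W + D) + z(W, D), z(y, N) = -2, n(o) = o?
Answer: 1/68 ≈ 0.014706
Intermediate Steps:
w(W, D) = -2 + D + W (w(W, D) = (W + D) - 2 = (D + W) - 2 = -2 + D + W)
1/(w(59, 22) + n(V)) = 1/((-2 + 22 + 59) - 11) = 1/(79 - 11) = 1/68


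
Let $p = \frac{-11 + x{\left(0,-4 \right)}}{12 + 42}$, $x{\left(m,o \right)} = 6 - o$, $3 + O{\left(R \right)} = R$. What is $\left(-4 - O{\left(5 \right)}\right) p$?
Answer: $\frac{1}{9} \approx 0.11111$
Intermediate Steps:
$O{\left(R \right)} = -3 + R$
$p = - \frac{1}{54}$ ($p = \frac{-11 + \left(6 - -4\right)}{12 + 42} = \frac{-11 + \left(6 + 4\right)}{54} = \left(-11 + 10\right) \frac{1}{54} = \left(-1\right) \frac{1}{54} = - \frac{1}{54} \approx -0.018519$)
$\left(-4 - O{\left(5 \right)}\right) p = \left(-4 - \left(-3 + 5\right)\right) \left(- \frac{1}{54}\right) = \left(-4 - 2\right) \left(- \frac{1}{54}\right) = \left(-6\right) \left(- \frac{1}{54}\right) = \frac{1}{9}$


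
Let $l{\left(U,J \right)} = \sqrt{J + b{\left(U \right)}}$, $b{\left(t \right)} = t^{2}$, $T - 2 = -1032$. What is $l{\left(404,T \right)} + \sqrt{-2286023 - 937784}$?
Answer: $\sqrt{162186} + i \sqrt{3223807} \approx 402.72 + 1795.5 i$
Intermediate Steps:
$T = -1030$ ($T = 2 - 1032 = -1030$)
$l{\left(U,J \right)} = \sqrt{J + U^{2}}$
$l{\left(404,T \right)} + \sqrt{-2286023 - 937784} = \sqrt{-1030 + 404^{2}} + \sqrt{-2286023 - 937784} = \sqrt{-1030 + 163216} + \sqrt{-3223807} = \sqrt{162186} + i \sqrt{3223807}$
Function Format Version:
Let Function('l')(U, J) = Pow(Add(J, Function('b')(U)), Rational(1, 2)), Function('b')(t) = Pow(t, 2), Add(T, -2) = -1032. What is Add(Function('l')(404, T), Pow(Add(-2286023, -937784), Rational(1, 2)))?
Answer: Add(Pow(162186, Rational(1, 2)), Mul(I, Pow(3223807, Rational(1, 2)))) ≈ Add(402.72, Mul(1795.5, I))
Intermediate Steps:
T = -1030 (T = Add(2, -1032) = -1030)
Function('l')(U, J) = Pow(Add(J, Pow(U, 2)), Rational(1, 2))
Add(Function('l')(404, T), Pow(Add(-2286023, -937784), Rational(1, 2))) = Add(Pow(Add(-1030, Pow(404, 2)), Rational(1, 2)), Pow(Add(-2286023, -937784), Rational(1, 2))) = Add(Pow(Add(-1030, 163216), Rational(1, 2)), Pow(-3223807, Rational(1, 2))) = Add(Pow(162186, Rational(1, 2)), Mul(I, Pow(3223807, Rational(1, 2))))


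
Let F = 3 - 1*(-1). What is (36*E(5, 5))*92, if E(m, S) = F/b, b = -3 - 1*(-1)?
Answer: -6624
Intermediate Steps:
b = -2 (b = -3 + 1 = -2)
F = 4 (F = 3 + 1 = 4)
E(m, S) = -2 (E(m, S) = 4/(-2) = 4*(-1/2) = -2)
(36*E(5, 5))*92 = (36*(-2))*92 = -72*92 = -6624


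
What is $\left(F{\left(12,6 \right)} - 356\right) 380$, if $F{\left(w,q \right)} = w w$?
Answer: $-80560$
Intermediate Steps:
$F{\left(w,q \right)} = w^{2}$
$\left(F{\left(12,6 \right)} - 356\right) 380 = \left(12^{2} - 356\right) 380 = \left(144 - 356\right) 380 = \left(-212\right) 380 = -80560$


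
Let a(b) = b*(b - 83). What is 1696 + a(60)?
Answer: 316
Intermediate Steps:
a(b) = b*(-83 + b)
1696 + a(60) = 1696 + 60*(-83 + 60) = 1696 + 60*(-23) = 1696 - 1380 = 316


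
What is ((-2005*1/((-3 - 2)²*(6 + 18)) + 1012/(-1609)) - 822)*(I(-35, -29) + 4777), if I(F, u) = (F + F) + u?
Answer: -373019998651/96540 ≈ -3.8639e+6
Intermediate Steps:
I(F, u) = u + 2*F (I(F, u) = 2*F + u = u + 2*F)
((-2005*1/((-3 - 2)²*(6 + 18)) + 1012/(-1609)) - 822)*(I(-35, -29) + 4777) = ((-2005*1/((-3 - 2)²*(6 + 18)) + 1012/(-1609)) - 822)*((-29 + 2*(-35)) + 4777) = ((-2005/((-5)²*24) + 1012*(-1/1609)) - 822)*((-29 - 70) + 4777) = ((-2005/(25*24) - 1012/1609) - 822)*(-99 + 4777) = ((-2005/600 - 1012/1609) - 822)*4678 = ((-2005*1/600 - 1012/1609) - 822)*4678 = ((-401/120 - 1012/1609) - 822)*4678 = (-766649/193080 - 822)*4678 = -159478409/193080*4678 = -373019998651/96540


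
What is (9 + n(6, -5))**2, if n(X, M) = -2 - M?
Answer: 144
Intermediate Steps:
(9 + n(6, -5))**2 = (9 + (-2 - 1*(-5)))**2 = (9 + (-2 + 5))**2 = (9 + 3)**2 = 12**2 = 144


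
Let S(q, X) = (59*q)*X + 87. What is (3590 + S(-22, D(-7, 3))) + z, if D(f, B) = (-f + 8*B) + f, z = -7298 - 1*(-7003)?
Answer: -27770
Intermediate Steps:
z = -295 (z = -7298 + 7003 = -295)
D(f, B) = 8*B
S(q, X) = 87 + 59*X*q (S(q, X) = 59*X*q + 87 = 87 + 59*X*q)
(3590 + S(-22, D(-7, 3))) + z = (3590 + (87 + 59*(8*3)*(-22))) - 295 = (3590 + (87 + 59*24*(-22))) - 295 = (3590 + (87 - 31152)) - 295 = (3590 - 31065) - 295 = -27475 - 295 = -27770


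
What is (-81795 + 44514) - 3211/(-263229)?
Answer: -9813437138/263229 ≈ -37281.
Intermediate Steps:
(-81795 + 44514) - 3211/(-263229) = -37281 - 3211*(-1/263229) = -37281 + 3211/263229 = -9813437138/263229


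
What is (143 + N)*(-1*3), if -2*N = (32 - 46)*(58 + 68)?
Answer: -3075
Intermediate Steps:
N = 882 (N = -(32 - 46)*(58 + 68)/2 = -(-7)*126 = -½*(-1764) = 882)
(143 + N)*(-1*3) = (143 + 882)*(-1*3) = 1025*(-3) = -3075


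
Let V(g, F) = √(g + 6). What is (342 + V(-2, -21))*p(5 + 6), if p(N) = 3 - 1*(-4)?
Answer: 2408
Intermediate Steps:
p(N) = 7 (p(N) = 3 + 4 = 7)
V(g, F) = √(6 + g)
(342 + V(-2, -21))*p(5 + 6) = (342 + √(6 - 2))*7 = (342 + √4)*7 = (342 + 2)*7 = 344*7 = 2408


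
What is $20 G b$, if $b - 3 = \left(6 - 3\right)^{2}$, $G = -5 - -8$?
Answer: $720$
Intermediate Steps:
$G = 3$ ($G = -5 + 8 = 3$)
$b = 12$ ($b = 3 + \left(6 - 3\right)^{2} = 3 + 3^{2} = 3 + 9 = 12$)
$20 G b = 20 \cdot 3 \cdot 12 = 60 \cdot 12 = 720$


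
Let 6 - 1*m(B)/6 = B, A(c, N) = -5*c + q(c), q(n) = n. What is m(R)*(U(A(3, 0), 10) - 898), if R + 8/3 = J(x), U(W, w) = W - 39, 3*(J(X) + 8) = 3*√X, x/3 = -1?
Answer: -94900 + 5694*I*√3 ≈ -94900.0 + 9862.3*I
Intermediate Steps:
x = -3 (x = 3*(-1) = -3)
A(c, N) = -4*c (A(c, N) = -5*c + c = -4*c)
J(X) = -8 + √X (J(X) = -8 + (3*√X)/3 = -8 + √X)
U(W, w) = -39 + W
R = -32/3 + I*√3 (R = -8/3 + (-8 + √(-3)) = -8/3 + (-8 + I*√3) = -32/3 + I*√3 ≈ -10.667 + 1.732*I)
m(B) = 36 - 6*B
m(R)*(U(A(3, 0), 10) - 898) = (36 - 6*(-32/3 + I*√3))*((-39 - 4*3) - 898) = (36 + (64 - 6*I*√3))*((-39 - 12) - 898) = (100 - 6*I*√3)*(-51 - 898) = (100 - 6*I*√3)*(-949) = -94900 + 5694*I*√3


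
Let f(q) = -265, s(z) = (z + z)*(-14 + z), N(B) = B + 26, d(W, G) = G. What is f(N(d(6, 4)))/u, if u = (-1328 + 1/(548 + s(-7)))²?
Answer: -37575092/250063066125 ≈ -0.00015026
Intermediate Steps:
N(B) = 26 + B
s(z) = 2*z*(-14 + z) (s(z) = (2*z)*(-14 + z) = 2*z*(-14 + z))
u = 1250315330625/708964 (u = (-1328 + 1/(548 + 2*(-7)*(-14 - 7)))² = (-1328 + 1/(548 + 2*(-7)*(-21)))² = (-1328 + 1/(548 + 294))² = (-1328 + 1/842)² = (-1118175/842)² = 1250315330625/708964 ≈ 1.7636e+6)
f(N(d(6, 4)))/u = -265/1250315330625/708964 = -265*708964/1250315330625 = -37575092/250063066125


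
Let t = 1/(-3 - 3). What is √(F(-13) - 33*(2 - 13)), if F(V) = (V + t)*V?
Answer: √19230/6 ≈ 23.112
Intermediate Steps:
t = -⅙ (t = 1/(-6) = -⅙ ≈ -0.16667)
F(V) = V*(-⅙ + V) (F(V) = (V - ⅙)*V = (-⅙ + V)*V = V*(-⅙ + V))
√(F(-13) - 33*(2 - 13)) = √(-13*(-⅙ - 13) - 33*(2 - 13)) = √(-13*(-79/6) - 33*(-11)) = √(1027/6 + 363) = √(3205/6) = √19230/6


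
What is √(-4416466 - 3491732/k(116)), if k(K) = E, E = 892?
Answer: I*√219821101773/223 ≈ 2102.5*I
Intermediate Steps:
k(K) = 892
√(-4416466 - 3491732/k(116)) = √(-4416466 - 3491732/892) = √(-4416466 - 3491732*1/892) = √(-4416466 - 872933/223) = √(-985744851/223) = I*√219821101773/223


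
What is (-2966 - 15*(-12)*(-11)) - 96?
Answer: -5042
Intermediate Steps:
(-2966 - 15*(-12)*(-11)) - 96 = (-2966 + 180*(-11)) - 96 = (-2966 - 1980) - 96 = -4946 - 96 = -5042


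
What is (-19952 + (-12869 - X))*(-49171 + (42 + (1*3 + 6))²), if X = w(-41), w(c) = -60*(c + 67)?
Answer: 1455824770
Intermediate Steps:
w(c) = -4020 - 60*c (w(c) = -60*(67 + c) = -4020 - 60*c)
X = -1560 (X = -4020 - 60*(-41) = -4020 + 2460 = -1560)
(-19952 + (-12869 - X))*(-49171 + (42 + (1*3 + 6))²) = (-19952 + (-12869 - 1*(-1560)))*(-49171 + (42 + (1*3 + 6))²) = (-19952 + (-12869 + 1560))*(-49171 + (42 + (3 + 6))²) = (-19952 - 11309)*(-49171 + (42 + 9)²) = -31261*(-49171 + 51²) = -31261*(-49171 + 2601) = -31261*(-46570) = 1455824770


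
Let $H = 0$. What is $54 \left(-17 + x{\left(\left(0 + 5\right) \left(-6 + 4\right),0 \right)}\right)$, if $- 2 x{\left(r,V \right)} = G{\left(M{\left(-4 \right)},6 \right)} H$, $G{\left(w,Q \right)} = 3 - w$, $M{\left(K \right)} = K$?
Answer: $-918$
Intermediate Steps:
$x{\left(r,V \right)} = 0$ ($x{\left(r,V \right)} = - \frac{\left(3 - -4\right) 0}{2} = - \frac{\left(3 + 4\right) 0}{2} = - \frac{7 \cdot 0}{2} = \left(- \frac{1}{2}\right) 0 = 0$)
$54 \left(-17 + x{\left(\left(0 + 5\right) \left(-6 + 4\right),0 \right)}\right) = 54 \left(-17 + 0\right) = 54 \left(-17\right) = -918$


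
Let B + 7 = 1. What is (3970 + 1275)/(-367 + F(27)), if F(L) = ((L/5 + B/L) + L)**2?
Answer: 10621125/1353529 ≈ 7.8470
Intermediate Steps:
B = -6 (B = -7 + 1 = -6)
F(L) = (-6/L + 6*L/5)**2 (F(L) = ((L/5 - 6/L) + L)**2 = ((-6/L + L/5) + L)**2 = (-6/L + 6*L/5)**2)
(3970 + 1275)/(-367 + F(27)) = (3970 + 1275)/(-367 + (36/25)*(-5 + 27**2)**2/27**2) = 5245/(-367 + (36/25)*(1/729)*(-5 + 729)**2) = 5245/(-367 + (36/25)*(1/729)*724**2) = 5245/(-367 + (36/25)*(1/729)*524176) = 5245/(-367 + 2096704/2025) = 5245/(1353529/2025) = 5245*(2025/1353529) = 10621125/1353529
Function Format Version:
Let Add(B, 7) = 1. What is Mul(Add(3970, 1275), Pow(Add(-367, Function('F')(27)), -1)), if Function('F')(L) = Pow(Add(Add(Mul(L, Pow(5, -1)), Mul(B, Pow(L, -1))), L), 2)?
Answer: Rational(10621125, 1353529) ≈ 7.8470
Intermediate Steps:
B = -6 (B = Add(-7, 1) = -6)
Function('F')(L) = Pow(Add(Mul(-6, Pow(L, -1)), Mul(Rational(6, 5), L)), 2) (Function('F')(L) = Pow(Add(Add(Mul(L, Pow(5, -1)), Mul(-6, Pow(L, -1))), L), 2) = Pow(Add(Add(Mul(L, Rational(1, 5)), Mul(-6, Pow(L, -1))), L), 2) = Pow(Add(Add(Mul(Rational(1, 5), L), Mul(-6, Pow(L, -1))), L), 2) = Pow(Add(Add(Mul(-6, Pow(L, -1)), Mul(Rational(1, 5), L)), L), 2) = Pow(Add(Mul(-6, Pow(L, -1)), Mul(Rational(6, 5), L)), 2))
Mul(Add(3970, 1275), Pow(Add(-367, Function('F')(27)), -1)) = Mul(Add(3970, 1275), Pow(Add(-367, Mul(Rational(36, 25), Pow(27, -2), Pow(Add(-5, Pow(27, 2)), 2))), -1)) = Mul(5245, Pow(Add(-367, Mul(Rational(36, 25), Rational(1, 729), Pow(Add(-5, 729), 2))), -1)) = Mul(5245, Pow(Add(-367, Mul(Rational(36, 25), Rational(1, 729), Pow(724, 2))), -1)) = Mul(5245, Pow(Add(-367, Mul(Rational(36, 25), Rational(1, 729), 524176)), -1)) = Mul(5245, Pow(Add(-367, Rational(2096704, 2025)), -1)) = Mul(5245, Pow(Rational(1353529, 2025), -1)) = Mul(5245, Rational(2025, 1353529)) = Rational(10621125, 1353529)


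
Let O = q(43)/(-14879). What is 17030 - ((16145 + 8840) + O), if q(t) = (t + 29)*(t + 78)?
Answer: -118353733/14879 ≈ -7954.4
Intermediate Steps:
q(t) = (29 + t)*(78 + t)
O = -8712/14879 (O = (2262 + 43**2 + 107*43)/(-14879) = (2262 + 1849 + 4601)*(-1/14879) = 8712*(-1/14879) = -8712/14879 ≈ -0.58552)
17030 - ((16145 + 8840) + O) = 17030 - ((16145 + 8840) - 8712/14879) = 17030 - (24985 - 8712/14879) = 17030 - 1*371743103/14879 = 17030 - 371743103/14879 = -118353733/14879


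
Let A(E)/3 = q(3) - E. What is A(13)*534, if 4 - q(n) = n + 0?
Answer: -19224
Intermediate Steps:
q(n) = 4 - n (q(n) = 4 - (n + 0) = 4 - n)
A(E) = 3 - 3*E (A(E) = 3*((4 - 1*3) - E) = 3*((4 - 3) - E) = 3*(1 - E) = 3 - 3*E)
A(13)*534 = (3 - 3*13)*534 = (3 - 39)*534 = -36*534 = -19224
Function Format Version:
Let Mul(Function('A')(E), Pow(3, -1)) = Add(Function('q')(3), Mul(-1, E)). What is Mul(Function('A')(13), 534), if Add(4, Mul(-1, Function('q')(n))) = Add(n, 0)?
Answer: -19224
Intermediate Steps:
Function('q')(n) = Add(4, Mul(-1, n)) (Function('q')(n) = Add(4, Mul(-1, Add(n, 0))) = Add(4, Mul(-1, n)))
Function('A')(E) = Add(3, Mul(-3, E)) (Function('A')(E) = Mul(3, Add(Add(4, Mul(-1, 3)), Mul(-1, E))) = Mul(3, Add(Add(4, -3), Mul(-1, E))) = Mul(3, Add(1, Mul(-1, E))) = Add(3, Mul(-3, E)))
Mul(Function('A')(13), 534) = Mul(Add(3, Mul(-3, 13)), 534) = Mul(Add(3, -39), 534) = Mul(-36, 534) = -19224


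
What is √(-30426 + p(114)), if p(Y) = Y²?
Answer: I*√17430 ≈ 132.02*I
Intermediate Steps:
√(-30426 + p(114)) = √(-30426 + 114²) = √(-30426 + 12996) = √(-17430) = I*√17430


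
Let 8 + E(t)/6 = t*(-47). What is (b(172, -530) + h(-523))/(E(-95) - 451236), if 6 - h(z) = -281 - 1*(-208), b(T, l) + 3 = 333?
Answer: -409/424494 ≈ -0.00096350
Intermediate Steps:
E(t) = -48 - 282*t (E(t) = -48 + 6*(t*(-47)) = -48 + 6*(-47*t) = -48 - 282*t)
b(T, l) = 330 (b(T, l) = -3 + 333 = 330)
h(z) = 79 (h(z) = 6 - (-281 - 1*(-208)) = 6 - (-281 + 208) = 6 - 1*(-73) = 6 + 73 = 79)
(b(172, -530) + h(-523))/(E(-95) - 451236) = (330 + 79)/((-48 - 282*(-95)) - 451236) = 409/((-48 + 26790) - 451236) = 409/(26742 - 451236) = 409/(-424494) = 409*(-1/424494) = -409/424494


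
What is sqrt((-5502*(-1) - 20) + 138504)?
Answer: sqrt(143986) ≈ 379.46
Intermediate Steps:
sqrt((-5502*(-1) - 20) + 138504) = sqrt((-262*(-21) - 20) + 138504) = sqrt((5502 - 20) + 138504) = sqrt(5482 + 138504) = sqrt(143986)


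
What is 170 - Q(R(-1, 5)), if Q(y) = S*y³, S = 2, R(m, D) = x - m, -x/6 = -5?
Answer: -59412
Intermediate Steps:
x = 30 (x = -6*(-5) = 30)
R(m, D) = 30 - m
Q(y) = 2*y³
170 - Q(R(-1, 5)) = 170 - 2*(30 - 1*(-1))³ = 170 - 2*(30 + 1)³ = 170 - 2*31³ = 170 - 2*29791 = 170 - 1*59582 = 170 - 59582 = -59412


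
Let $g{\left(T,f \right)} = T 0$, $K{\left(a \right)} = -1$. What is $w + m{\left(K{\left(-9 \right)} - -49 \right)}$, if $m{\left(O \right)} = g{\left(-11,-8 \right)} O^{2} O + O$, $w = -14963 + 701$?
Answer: $-14214$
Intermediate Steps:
$g{\left(T,f \right)} = 0$
$w = -14262$
$m{\left(O \right)} = O$ ($m{\left(O \right)} = 0 O^{2} O + O = 0 O + O = 0 + O = O$)
$w + m{\left(K{\left(-9 \right)} - -49 \right)} = -14262 - -48 = -14262 + \left(-1 + 49\right) = -14262 + 48 = -14214$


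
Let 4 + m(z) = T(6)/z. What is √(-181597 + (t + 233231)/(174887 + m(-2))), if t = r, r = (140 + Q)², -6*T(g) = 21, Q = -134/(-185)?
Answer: 3*I*√337932546139194745321/129414715 ≈ 426.14*I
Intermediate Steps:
Q = 134/185 (Q = -134*(-1/185) = 134/185 ≈ 0.72432)
T(g) = -7/2 (T(g) = -⅙*21 = -7/2)
r = 677769156/34225 (r = (140 + 134/185)² = (26034/185)² = 677769156/34225 ≈ 19803.)
t = 677769156/34225 ≈ 19803.
m(z) = -4 - 7/(2*z)
√(-181597 + (t + 233231)/(174887 + m(-2))) = √(-181597 + (677769156/34225 + 233231)/(174887 + (-4 - 7/2/(-2)))) = √(-181597 + 8660100131/(34225*(174887 + (-4 - 7/2*(-½))))) = √(-181597 + 8660100131/(34225*(174887 + (-4 + 7/4)))) = √(-181597 + 8660100131/(34225*(174887 - 9/4))) = √(-181597 + 8660100131/(34225*(699539/4))) = √(-181597 + (8660100131/34225)*(4/699539)) = √(-181597 + 34640400524/23941722275) = √(-4347710299572651/23941722275) = 3*I*√337932546139194745321/129414715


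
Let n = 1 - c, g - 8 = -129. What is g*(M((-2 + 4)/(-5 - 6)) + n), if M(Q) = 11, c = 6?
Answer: -726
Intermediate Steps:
g = -121 (g = 8 - 129 = -121)
n = -5 (n = 1 - 1*6 = 1 - 6 = -5)
g*(M((-2 + 4)/(-5 - 6)) + n) = -121*(11 - 5) = -121*6 = -726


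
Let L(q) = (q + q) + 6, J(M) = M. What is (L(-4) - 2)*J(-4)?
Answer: 16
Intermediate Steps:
L(q) = 6 + 2*q (L(q) = 2*q + 6 = 6 + 2*q)
(L(-4) - 2)*J(-4) = ((6 + 2*(-4)) - 2)*(-4) = ((6 - 8) - 2)*(-4) = (-2 - 2)*(-4) = -4*(-4) = 16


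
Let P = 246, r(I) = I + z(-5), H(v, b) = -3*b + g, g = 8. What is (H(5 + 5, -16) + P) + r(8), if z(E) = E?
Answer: 305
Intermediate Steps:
H(v, b) = 8 - 3*b (H(v, b) = -3*b + 8 = 8 - 3*b)
r(I) = -5 + I (r(I) = I - 5 = -5 + I)
(H(5 + 5, -16) + P) + r(8) = ((8 - 3*(-16)) + 246) + (-5 + 8) = ((8 + 48) + 246) + 3 = (56 + 246) + 3 = 302 + 3 = 305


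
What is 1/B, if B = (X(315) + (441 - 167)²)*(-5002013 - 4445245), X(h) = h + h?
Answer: -1/715214114148 ≈ -1.3982e-12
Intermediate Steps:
X(h) = 2*h
B = -715214114148 (B = (2*315 + (441 - 167)²)*(-5002013 - 4445245) = (630 + 274²)*(-9447258) = (630 + 75076)*(-9447258) = 75706*(-9447258) = -715214114148)
1/B = 1/(-715214114148) = -1/715214114148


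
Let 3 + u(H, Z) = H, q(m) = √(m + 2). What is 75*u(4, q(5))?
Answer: 75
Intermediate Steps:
q(m) = √(2 + m)
u(H, Z) = -3 + H
75*u(4, q(5)) = 75*(-3 + 4) = 75*1 = 75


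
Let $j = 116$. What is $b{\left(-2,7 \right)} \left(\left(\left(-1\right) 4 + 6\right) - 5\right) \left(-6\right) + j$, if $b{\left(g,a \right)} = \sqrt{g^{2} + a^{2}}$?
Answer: $116 + 18 \sqrt{53} \approx 247.04$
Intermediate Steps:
$b{\left(g,a \right)} = \sqrt{a^{2} + g^{2}}$
$b{\left(-2,7 \right)} \left(\left(\left(-1\right) 4 + 6\right) - 5\right) \left(-6\right) + j = \sqrt{7^{2} + \left(-2\right)^{2}} \left(\left(\left(-1\right) 4 + 6\right) - 5\right) \left(-6\right) + 116 = \sqrt{49 + 4} \left(\left(-4 + 6\right) - 5\right) \left(-6\right) + 116 = \sqrt{53} \left(2 - 5\right) \left(-6\right) + 116 = \sqrt{53} \left(\left(-3\right) \left(-6\right)\right) + 116 = \sqrt{53} \cdot 18 + 116 = 18 \sqrt{53} + 116 = 116 + 18 \sqrt{53}$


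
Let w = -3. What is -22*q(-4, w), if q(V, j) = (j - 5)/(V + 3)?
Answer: -176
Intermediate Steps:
q(V, j) = (-5 + j)/(3 + V)
-22*q(-4, w) = -22*(-5 - 3)/(3 - 4) = -22*(-8)/(-1) = -(-22)*(-8) = -22*8 = -176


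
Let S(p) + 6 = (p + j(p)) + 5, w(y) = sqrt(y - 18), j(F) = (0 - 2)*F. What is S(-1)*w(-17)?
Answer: 0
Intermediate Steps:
j(F) = -2*F
w(y) = sqrt(-18 + y)
S(p) = -1 - p (S(p) = -6 + ((p - 2*p) + 5) = -6 + (-p + 5) = -6 + (5 - p) = -1 - p)
S(-1)*w(-17) = (-1 - 1*(-1))*sqrt(-18 - 17) = (-1 + 1)*sqrt(-35) = 0*(I*sqrt(35)) = 0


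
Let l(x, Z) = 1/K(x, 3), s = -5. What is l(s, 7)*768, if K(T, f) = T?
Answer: -768/5 ≈ -153.60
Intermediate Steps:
l(x, Z) = 1/x
l(s, 7)*768 = 768/(-5) = -⅕*768 = -768/5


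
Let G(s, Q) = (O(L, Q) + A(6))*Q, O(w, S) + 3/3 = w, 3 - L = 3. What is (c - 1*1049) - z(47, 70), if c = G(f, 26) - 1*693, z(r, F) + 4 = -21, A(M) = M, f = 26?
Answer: -1587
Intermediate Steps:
L = 0 (L = 3 - 1*3 = 3 - 3 = 0)
O(w, S) = -1 + w
z(r, F) = -25 (z(r, F) = -4 - 21 = -25)
G(s, Q) = 5*Q (G(s, Q) = ((-1 + 0) + 6)*Q = (-1 + 6)*Q = 5*Q)
c = -563 (c = 5*26 - 1*693 = 130 - 693 = -563)
(c - 1*1049) - z(47, 70) = (-563 - 1*1049) - 1*(-25) = (-563 - 1049) + 25 = -1612 + 25 = -1587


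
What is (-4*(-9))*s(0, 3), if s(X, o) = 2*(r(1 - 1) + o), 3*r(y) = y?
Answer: 216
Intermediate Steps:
r(y) = y/3
s(X, o) = 2*o (s(X, o) = 2*((1 - 1)/3 + o) = 2*((⅓)*0 + o) = 2*(0 + o) = 2*o)
(-4*(-9))*s(0, 3) = (-4*(-9))*(2*3) = 36*6 = 216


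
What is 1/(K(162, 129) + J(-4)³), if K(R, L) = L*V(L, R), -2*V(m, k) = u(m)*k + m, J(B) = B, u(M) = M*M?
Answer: -2/347780387 ≈ -5.7508e-9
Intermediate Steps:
u(M) = M²
V(m, k) = -m/2 - k*m²/2 (V(m, k) = -(m²*k + m)/2 = -(k*m² + m)/2 = -(m + k*m²)/2 = -m/2 - k*m²/2)
K(R, L) = L²*(-1 - L*R)/2 (K(R, L) = L*(L*(-1 - R*L)/2) = L*(L*(-1 - L*R)/2) = L²*(-1 - L*R)/2)
1/(K(162, 129) + J(-4)³) = 1/(-½*129²*(1 + 129*162) + (-4)³) = 1/(-½*16641*(1 + 20898) - 64) = 1/(-½*16641*20899 - 64) = 1/(-347780259/2 - 64) = 1/(-347780387/2) = -2/347780387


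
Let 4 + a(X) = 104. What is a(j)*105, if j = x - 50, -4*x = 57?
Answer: 10500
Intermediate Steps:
x = -57/4 (x = -1/4*57 = -57/4 ≈ -14.250)
j = -257/4 (j = -57/4 - 50 = -257/4 ≈ -64.250)
a(X) = 100 (a(X) = -4 + 104 = 100)
a(j)*105 = 100*105 = 10500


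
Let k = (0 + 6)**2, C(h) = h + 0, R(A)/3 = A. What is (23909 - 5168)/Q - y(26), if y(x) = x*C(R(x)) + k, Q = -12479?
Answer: -25775397/12479 ≈ -2065.5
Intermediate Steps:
R(A) = 3*A
C(h) = h
k = 36 (k = 6**2 = 36)
y(x) = 36 + 3*x**2 (y(x) = x*(3*x) + 36 = 3*x**2 + 36 = 36 + 3*x**2)
(23909 - 5168)/Q - y(26) = (23909 - 5168)/(-12479) - (36 + 3*26**2) = 18741*(-1/12479) - (36 + 3*676) = -18741/12479 - (36 + 2028) = -18741/12479 - 1*2064 = -18741/12479 - 2064 = -25775397/12479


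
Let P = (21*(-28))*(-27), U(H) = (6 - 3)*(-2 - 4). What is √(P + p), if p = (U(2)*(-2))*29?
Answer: 6*√470 ≈ 130.08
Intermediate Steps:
U(H) = -18 (U(H) = 3*(-6) = -18)
P = 15876 (P = -588*(-27) = 15876)
p = 1044 (p = -18*(-2)*29 = 36*29 = 1044)
√(P + p) = √(15876 + 1044) = √16920 = 6*√470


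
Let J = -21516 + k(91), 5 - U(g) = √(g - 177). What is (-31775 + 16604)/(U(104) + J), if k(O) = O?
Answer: 324962820/458816473 - 15171*I*√73/458816473 ≈ 0.70826 - 0.00028251*I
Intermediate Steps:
U(g) = 5 - √(-177 + g) (U(g) = 5 - √(g - 177) = 5 - √(-177 + g))
J = -21425 (J = -21516 + 91 = -21425)
(-31775 + 16604)/(U(104) + J) = (-31775 + 16604)/((5 - √(-177 + 104)) - 21425) = -15171/((5 - √(-73)) - 21425) = -15171/((5 - I*√73) - 21425) = -15171/(-21420 - I*√73)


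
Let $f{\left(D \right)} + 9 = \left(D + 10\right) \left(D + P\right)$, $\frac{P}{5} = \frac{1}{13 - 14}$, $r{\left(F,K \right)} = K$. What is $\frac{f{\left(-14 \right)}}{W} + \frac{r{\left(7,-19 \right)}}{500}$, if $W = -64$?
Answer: $- \frac{8679}{8000} \approx -1.0849$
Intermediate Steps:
$P = -5$ ($P = \frac{5}{13 - 14} = \frac{5}{-1} = 5 \left(-1\right) = -5$)
$f{\left(D \right)} = -9 + \left(-5 + D\right) \left(10 + D\right)$ ($f{\left(D \right)} = -9 + \left(D + 10\right) \left(D - 5\right) = -9 + \left(10 + D\right) \left(-5 + D\right) = -9 + \left(-5 + D\right) \left(10 + D\right)$)
$\frac{f{\left(-14 \right)}}{W} + \frac{r{\left(7,-19 \right)}}{500} = \frac{-59 + \left(-14\right)^{2} + 5 \left(-14\right)}{-64} - \frac{19}{500} = \left(-59 + 196 - 70\right) \left(- \frac{1}{64}\right) - \frac{19}{500} = 67 \left(- \frac{1}{64}\right) - \frac{19}{500} = - \frac{67}{64} - \frac{19}{500} = - \frac{8679}{8000}$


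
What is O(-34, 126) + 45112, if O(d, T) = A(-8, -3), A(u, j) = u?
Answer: 45104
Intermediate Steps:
O(d, T) = -8
O(-34, 126) + 45112 = -8 + 45112 = 45104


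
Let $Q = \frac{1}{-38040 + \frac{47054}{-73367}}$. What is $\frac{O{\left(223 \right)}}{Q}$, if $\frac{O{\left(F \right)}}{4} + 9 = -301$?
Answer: $\frac{494392912880}{10481} \approx 4.717 \cdot 10^{7}$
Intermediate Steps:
$Q = - \frac{10481}{398703962}$ ($Q = \frac{1}{-38040 + 47054 \left(- \frac{1}{73367}\right)} = \frac{1}{-38040 - \frac{6722}{10481}} = \frac{1}{- \frac{398703962}{10481}} = - \frac{10481}{398703962} \approx -2.6288 \cdot 10^{-5}$)
$O{\left(F \right)} = -1240$ ($O{\left(F \right)} = -36 + 4 \left(-301\right) = -36 - 1204 = -1240$)
$\frac{O{\left(223 \right)}}{Q} = - \frac{1240}{- \frac{10481}{398703962}} = \left(-1240\right) \left(- \frac{398703962}{10481}\right) = \frac{494392912880}{10481}$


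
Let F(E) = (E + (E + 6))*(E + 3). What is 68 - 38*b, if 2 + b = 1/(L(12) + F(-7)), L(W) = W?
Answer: 3149/22 ≈ 143.14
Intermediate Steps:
F(E) = (3 + E)*(6 + 2*E) (F(E) = (E + (6 + E))*(3 + E) = (6 + 2*E)*(3 + E) = (3 + E)*(6 + 2*E))
b = -87/44 (b = -2 + 1/(12 + (18 + 2*(-7)² + 12*(-7))) = -2 + 1/(12 + (18 + 2*49 - 84)) = -2 + 1/(12 + (18 + 98 - 84)) = -2 + 1/(12 + 32) = -2 + 1/44 = -87/44 ≈ -1.9773)
68 - 38*b = 68 - 38*(-87/44) = 68 + 1653/22 = 3149/22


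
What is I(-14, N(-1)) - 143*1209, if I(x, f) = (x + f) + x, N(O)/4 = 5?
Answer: -172895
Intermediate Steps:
N(O) = 20 (N(O) = 4*5 = 20)
I(x, f) = f + 2*x (I(x, f) = (f + x) + x = f + 2*x)
I(-14, N(-1)) - 143*1209 = (20 + 2*(-14)) - 143*1209 = (20 - 28) - 172887 = -8 - 172887 = -172895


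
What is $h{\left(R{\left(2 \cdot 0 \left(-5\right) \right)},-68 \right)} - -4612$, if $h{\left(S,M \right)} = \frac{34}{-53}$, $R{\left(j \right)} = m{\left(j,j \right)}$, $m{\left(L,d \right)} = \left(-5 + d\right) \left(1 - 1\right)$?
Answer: $\frac{244402}{53} \approx 4611.4$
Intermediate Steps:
$m{\left(L,d \right)} = 0$ ($m{\left(L,d \right)} = \left(-5 + d\right) 0 = 0$)
$R{\left(j \right)} = 0$
$h{\left(S,M \right)} = - \frac{34}{53}$ ($h{\left(S,M \right)} = 34 \left(- \frac{1}{53}\right) = - \frac{34}{53}$)
$h{\left(R{\left(2 \cdot 0 \left(-5\right) \right)},-68 \right)} - -4612 = - \frac{34}{53} - -4612 = - \frac{34}{53} + 4612 = \frac{244402}{53}$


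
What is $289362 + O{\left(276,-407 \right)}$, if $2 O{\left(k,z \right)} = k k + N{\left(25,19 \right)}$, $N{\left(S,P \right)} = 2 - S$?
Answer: $\frac{654877}{2} \approx 3.2744 \cdot 10^{5}$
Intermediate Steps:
$O{\left(k,z \right)} = - \frac{23}{2} + \frac{k^{2}}{2}$ ($O{\left(k,z \right)} = \frac{k k + \left(2 - 25\right)}{2} = \frac{k^{2} + \left(2 - 25\right)}{2} = \frac{k^{2} - 23}{2} = \frac{-23 + k^{2}}{2} = - \frac{23}{2} + \frac{k^{2}}{2}$)
$289362 + O{\left(276,-407 \right)} = 289362 - \left(\frac{23}{2} - \frac{276^{2}}{2}\right) = 289362 + \left(- \frac{23}{2} + \frac{1}{2} \cdot 76176\right) = 289362 + \left(- \frac{23}{2} + 38088\right) = 289362 + \frac{76153}{2} = \frac{654877}{2}$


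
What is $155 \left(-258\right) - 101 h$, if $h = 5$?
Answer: $-40495$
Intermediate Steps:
$155 \left(-258\right) - 101 h = 155 \left(-258\right) - 505 = -39990 - 505 = -40495$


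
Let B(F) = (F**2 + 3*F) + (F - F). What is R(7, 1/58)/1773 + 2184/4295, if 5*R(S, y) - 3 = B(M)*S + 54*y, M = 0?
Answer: 37464218/73612005 ≈ 0.50894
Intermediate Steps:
B(F) = F**2 + 3*F (B(F) = (F**2 + 3*F) + 0 = F**2 + 3*F)
R(S, y) = 3/5 + 54*y/5 (R(S, y) = 3/5 + ((0*(3 + 0))*S + 54*y)/5 = 3/5 + ((0*3)*S + 54*y)/5 = 3/5 + (0*S + 54*y)/5 = 3/5 + (0 + 54*y)/5 = 3/5 + (54*y)/5 = 3/5 + 54*y/5)
R(7, 1/58)/1773 + 2184/4295 = (3/5 + (54/5)/58)/1773 + 2184/4295 = (3/5 + (54/5)*(1/58))*(1/1773) + 2184*(1/4295) = (3/5 + 27/145)*(1/1773) + 2184/4295 = (114/145)*(1/1773) + 2184/4295 = 38/85695 + 2184/4295 = 37464218/73612005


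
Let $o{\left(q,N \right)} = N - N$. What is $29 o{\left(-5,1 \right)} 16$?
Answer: $0$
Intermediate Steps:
$o{\left(q,N \right)} = 0$
$29 o{\left(-5,1 \right)} 16 = 29 \cdot 0 \cdot 16 = 0 \cdot 16 = 0$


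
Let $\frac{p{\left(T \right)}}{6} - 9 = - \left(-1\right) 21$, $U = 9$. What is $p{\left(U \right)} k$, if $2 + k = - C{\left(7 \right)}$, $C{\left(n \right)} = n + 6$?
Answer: $-2700$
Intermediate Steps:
$C{\left(n \right)} = 6 + n$
$k = -15$ ($k = -2 - \left(6 + 7\right) = -2 - 13 = -15$)
$p{\left(T \right)} = 180$ ($p{\left(T \right)} = 54 + 6 \left(- \left(-1\right) 21\right) = 54 + 6 \left(\left(-1\right) \left(-21\right)\right) = 54 + 6 \cdot 21 = 54 + 126 = 180$)
$p{\left(U \right)} k = 180 \left(-15\right) = -2700$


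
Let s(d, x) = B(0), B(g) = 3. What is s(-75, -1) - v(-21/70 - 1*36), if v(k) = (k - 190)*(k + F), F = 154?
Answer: 2663851/100 ≈ 26639.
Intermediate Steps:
s(d, x) = 3
v(k) = (-190 + k)*(154 + k) (v(k) = (k - 190)*(k + 154) = (-190 + k)*(154 + k))
s(-75, -1) - v(-21/70 - 1*36) = 3 - (-29260 + (-21/70 - 1*36)² - 36*(-21/70 - 1*36)) = 3 - (-29260 + (-21*1/70 - 36)² - 36*(-21*1/70 - 36)) = 3 - (-29260 + (-3/10 - 36)² - 36*(-3/10 - 36)) = 3 - (-29260 + (-363/10)² - 36*(-363/10)) = 3 - (-29260 + 131769/100 + 6534/5) = 3 - 1*(-2663551/100) = 3 + 2663551/100 = 2663851/100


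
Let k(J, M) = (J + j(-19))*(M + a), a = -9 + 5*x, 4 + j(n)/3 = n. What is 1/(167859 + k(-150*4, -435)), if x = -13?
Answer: 1/508380 ≈ 1.9670e-6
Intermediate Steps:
j(n) = -12 + 3*n
a = -74 (a = -9 + 5*(-13) = -9 - 65 = -74)
k(J, M) = (-74 + M)*(-69 + J) (k(J, M) = (J + (-12 + 3*(-19)))*(M - 74) = (J + (-12 - 57))*(-74 + M) = (J - 69)*(-74 + M) = (-69 + J)*(-74 + M) = (-74 + M)*(-69 + J))
1/(167859 + k(-150*4, -435)) = 1/(167859 + (5106 - (-11100)*4 - 69*(-435) - 150*4*(-435))) = 1/(167859 + (5106 - 74*(-600) + 30015 - 600*(-435))) = 1/(167859 + (5106 + 44400 + 30015 + 261000)) = 1/(167859 + 340521) = 1/508380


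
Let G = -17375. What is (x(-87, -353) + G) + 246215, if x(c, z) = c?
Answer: 228753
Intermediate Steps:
(x(-87, -353) + G) + 246215 = (-87 - 17375) + 246215 = -17462 + 246215 = 228753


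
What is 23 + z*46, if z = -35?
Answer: -1587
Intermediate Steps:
23 + z*46 = 23 - 35*46 = 23 - 1610 = -1587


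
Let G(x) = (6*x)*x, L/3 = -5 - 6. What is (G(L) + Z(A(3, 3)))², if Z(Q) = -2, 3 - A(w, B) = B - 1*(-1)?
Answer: 42667024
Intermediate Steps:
A(w, B) = 2 - B (A(w, B) = 3 - (B - 1*(-1)) = 3 - (B + 1) = 3 - (1 + B) = 3 + (-1 - B) = 2 - B)
L = -33 (L = 3*(-5 - 6) = 3*(-11) = -33)
G(x) = 6*x²
(G(L) + Z(A(3, 3)))² = (6*(-33)² - 2)² = (6*1089 - 2)² = (6534 - 2)² = 6532² = 42667024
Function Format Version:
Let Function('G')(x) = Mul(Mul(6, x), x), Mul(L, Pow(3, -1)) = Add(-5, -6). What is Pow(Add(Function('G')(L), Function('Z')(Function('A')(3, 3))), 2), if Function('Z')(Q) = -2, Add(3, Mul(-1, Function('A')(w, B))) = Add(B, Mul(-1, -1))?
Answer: 42667024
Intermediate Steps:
Function('A')(w, B) = Add(2, Mul(-1, B)) (Function('A')(w, B) = Add(3, Mul(-1, Add(B, Mul(-1, -1)))) = Add(3, Mul(-1, Add(B, 1))) = Add(3, Mul(-1, Add(1, B))) = Add(3, Add(-1, Mul(-1, B))) = Add(2, Mul(-1, B)))
L = -33 (L = Mul(3, Add(-5, -6)) = Mul(3, -11) = -33)
Function('G')(x) = Mul(6, Pow(x, 2))
Pow(Add(Function('G')(L), Function('Z')(Function('A')(3, 3))), 2) = Pow(Add(Mul(6, Pow(-33, 2)), -2), 2) = Pow(Add(Mul(6, 1089), -2), 2) = Pow(Add(6534, -2), 2) = Pow(6532, 2) = 42667024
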